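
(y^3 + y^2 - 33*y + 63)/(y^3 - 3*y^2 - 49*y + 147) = (y - 3)/(y - 7)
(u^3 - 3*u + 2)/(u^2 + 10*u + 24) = (u^3 - 3*u + 2)/(u^2 + 10*u + 24)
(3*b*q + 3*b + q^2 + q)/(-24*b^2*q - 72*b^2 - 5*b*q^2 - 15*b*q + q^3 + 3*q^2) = (q + 1)/(-8*b*q - 24*b + q^2 + 3*q)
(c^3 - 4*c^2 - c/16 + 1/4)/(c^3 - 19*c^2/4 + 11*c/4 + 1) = (c - 1/4)/(c - 1)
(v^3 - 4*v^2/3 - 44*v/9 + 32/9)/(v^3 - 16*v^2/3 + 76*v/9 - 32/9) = (v + 2)/(v - 2)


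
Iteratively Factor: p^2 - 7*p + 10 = (p - 2)*(p - 5)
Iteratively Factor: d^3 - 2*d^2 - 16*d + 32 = (d - 2)*(d^2 - 16) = (d - 4)*(d - 2)*(d + 4)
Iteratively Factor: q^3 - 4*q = (q + 2)*(q^2 - 2*q) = (q - 2)*(q + 2)*(q)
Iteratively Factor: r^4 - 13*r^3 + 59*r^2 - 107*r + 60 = (r - 1)*(r^3 - 12*r^2 + 47*r - 60) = (r - 5)*(r - 1)*(r^2 - 7*r + 12) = (r - 5)*(r - 3)*(r - 1)*(r - 4)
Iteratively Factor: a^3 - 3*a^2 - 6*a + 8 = (a + 2)*(a^2 - 5*a + 4) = (a - 4)*(a + 2)*(a - 1)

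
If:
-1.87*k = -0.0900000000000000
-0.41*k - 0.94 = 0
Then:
No Solution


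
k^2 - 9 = (k - 3)*(k + 3)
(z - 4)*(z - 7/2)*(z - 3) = z^3 - 21*z^2/2 + 73*z/2 - 42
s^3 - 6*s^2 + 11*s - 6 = (s - 3)*(s - 2)*(s - 1)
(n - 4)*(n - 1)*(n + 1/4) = n^3 - 19*n^2/4 + 11*n/4 + 1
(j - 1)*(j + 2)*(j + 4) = j^3 + 5*j^2 + 2*j - 8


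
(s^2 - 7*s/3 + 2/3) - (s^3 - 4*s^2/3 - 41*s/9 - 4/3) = -s^3 + 7*s^2/3 + 20*s/9 + 2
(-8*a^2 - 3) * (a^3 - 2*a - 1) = -8*a^5 + 13*a^3 + 8*a^2 + 6*a + 3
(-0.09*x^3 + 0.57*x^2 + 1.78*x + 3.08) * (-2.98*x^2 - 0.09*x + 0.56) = 0.2682*x^5 - 1.6905*x^4 - 5.4061*x^3 - 9.0194*x^2 + 0.7196*x + 1.7248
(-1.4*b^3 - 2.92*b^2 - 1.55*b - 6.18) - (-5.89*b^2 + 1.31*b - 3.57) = -1.4*b^3 + 2.97*b^2 - 2.86*b - 2.61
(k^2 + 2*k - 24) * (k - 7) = k^3 - 5*k^2 - 38*k + 168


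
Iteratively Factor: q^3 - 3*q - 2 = (q + 1)*(q^2 - q - 2) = (q + 1)^2*(q - 2)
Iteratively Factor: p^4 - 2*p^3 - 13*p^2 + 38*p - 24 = (p - 1)*(p^3 - p^2 - 14*p + 24) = (p - 1)*(p + 4)*(p^2 - 5*p + 6) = (p - 3)*(p - 1)*(p + 4)*(p - 2)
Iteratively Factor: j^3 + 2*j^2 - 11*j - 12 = (j - 3)*(j^2 + 5*j + 4) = (j - 3)*(j + 4)*(j + 1)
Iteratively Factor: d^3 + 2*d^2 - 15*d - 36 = (d - 4)*(d^2 + 6*d + 9) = (d - 4)*(d + 3)*(d + 3)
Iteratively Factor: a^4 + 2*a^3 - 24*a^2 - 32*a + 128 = (a + 4)*(a^3 - 2*a^2 - 16*a + 32) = (a + 4)^2*(a^2 - 6*a + 8) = (a - 4)*(a + 4)^2*(a - 2)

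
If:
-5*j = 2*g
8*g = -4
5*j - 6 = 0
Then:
No Solution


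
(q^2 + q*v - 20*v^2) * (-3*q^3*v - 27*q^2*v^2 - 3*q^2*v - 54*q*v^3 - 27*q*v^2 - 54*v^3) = -3*q^5*v - 30*q^4*v^2 - 3*q^4*v - 21*q^3*v^3 - 30*q^3*v^2 + 486*q^2*v^4 - 21*q^2*v^3 + 1080*q*v^5 + 486*q*v^4 + 1080*v^5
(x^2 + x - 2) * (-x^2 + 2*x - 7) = -x^4 + x^3 - 3*x^2 - 11*x + 14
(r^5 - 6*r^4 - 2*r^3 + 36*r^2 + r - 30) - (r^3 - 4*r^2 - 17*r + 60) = r^5 - 6*r^4 - 3*r^3 + 40*r^2 + 18*r - 90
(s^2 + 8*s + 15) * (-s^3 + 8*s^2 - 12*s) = -s^5 + 37*s^3 + 24*s^2 - 180*s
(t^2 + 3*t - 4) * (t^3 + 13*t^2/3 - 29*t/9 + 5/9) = t^5 + 22*t^4/3 + 52*t^3/9 - 238*t^2/9 + 131*t/9 - 20/9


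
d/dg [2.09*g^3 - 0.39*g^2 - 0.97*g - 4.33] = 6.27*g^2 - 0.78*g - 0.97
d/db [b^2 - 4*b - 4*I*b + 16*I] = 2*b - 4 - 4*I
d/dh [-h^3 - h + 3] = -3*h^2 - 1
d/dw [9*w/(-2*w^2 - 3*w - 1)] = 9*(2*w^2 - 1)/(4*w^4 + 12*w^3 + 13*w^2 + 6*w + 1)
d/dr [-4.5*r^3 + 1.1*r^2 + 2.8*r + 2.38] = -13.5*r^2 + 2.2*r + 2.8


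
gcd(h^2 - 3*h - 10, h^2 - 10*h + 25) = h - 5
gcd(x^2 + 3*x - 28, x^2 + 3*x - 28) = x^2 + 3*x - 28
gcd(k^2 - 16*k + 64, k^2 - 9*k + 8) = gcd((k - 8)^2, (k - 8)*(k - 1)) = k - 8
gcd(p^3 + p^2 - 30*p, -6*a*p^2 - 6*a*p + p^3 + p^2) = p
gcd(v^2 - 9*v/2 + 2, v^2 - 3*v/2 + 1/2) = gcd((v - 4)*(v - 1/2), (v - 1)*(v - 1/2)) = v - 1/2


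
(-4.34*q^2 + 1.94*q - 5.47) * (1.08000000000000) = -4.6872*q^2 + 2.0952*q - 5.9076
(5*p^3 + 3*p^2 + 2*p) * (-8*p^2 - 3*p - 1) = -40*p^5 - 39*p^4 - 30*p^3 - 9*p^2 - 2*p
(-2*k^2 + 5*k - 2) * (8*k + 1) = -16*k^3 + 38*k^2 - 11*k - 2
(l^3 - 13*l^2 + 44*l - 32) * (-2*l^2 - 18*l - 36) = -2*l^5 + 8*l^4 + 110*l^3 - 260*l^2 - 1008*l + 1152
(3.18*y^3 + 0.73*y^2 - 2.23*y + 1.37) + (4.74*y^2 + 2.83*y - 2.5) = 3.18*y^3 + 5.47*y^2 + 0.6*y - 1.13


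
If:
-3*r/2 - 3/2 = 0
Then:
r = -1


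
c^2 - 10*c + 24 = (c - 6)*(c - 4)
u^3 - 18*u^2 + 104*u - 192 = (u - 8)*(u - 6)*(u - 4)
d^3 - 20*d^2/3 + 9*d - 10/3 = (d - 5)*(d - 1)*(d - 2/3)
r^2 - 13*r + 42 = (r - 7)*(r - 6)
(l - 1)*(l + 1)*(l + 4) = l^3 + 4*l^2 - l - 4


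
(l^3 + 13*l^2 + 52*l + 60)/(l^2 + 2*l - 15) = (l^2 + 8*l + 12)/(l - 3)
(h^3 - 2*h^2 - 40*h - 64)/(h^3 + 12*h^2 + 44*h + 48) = (h - 8)/(h + 6)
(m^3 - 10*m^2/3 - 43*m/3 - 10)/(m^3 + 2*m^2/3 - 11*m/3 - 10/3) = (m - 6)/(m - 2)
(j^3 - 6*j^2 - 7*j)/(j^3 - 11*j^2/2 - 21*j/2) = 2*(j + 1)/(2*j + 3)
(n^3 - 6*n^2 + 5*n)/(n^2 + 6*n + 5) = n*(n^2 - 6*n + 5)/(n^2 + 6*n + 5)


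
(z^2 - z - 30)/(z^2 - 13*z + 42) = (z + 5)/(z - 7)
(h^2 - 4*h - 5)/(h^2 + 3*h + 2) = (h - 5)/(h + 2)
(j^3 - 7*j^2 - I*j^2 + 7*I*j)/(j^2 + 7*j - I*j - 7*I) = j*(j - 7)/(j + 7)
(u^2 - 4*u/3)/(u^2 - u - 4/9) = 3*u/(3*u + 1)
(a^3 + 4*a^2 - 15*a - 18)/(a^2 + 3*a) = (a^3 + 4*a^2 - 15*a - 18)/(a*(a + 3))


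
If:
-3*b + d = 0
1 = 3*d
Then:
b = 1/9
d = 1/3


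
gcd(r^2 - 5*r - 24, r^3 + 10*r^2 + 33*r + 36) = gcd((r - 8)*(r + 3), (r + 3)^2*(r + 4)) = r + 3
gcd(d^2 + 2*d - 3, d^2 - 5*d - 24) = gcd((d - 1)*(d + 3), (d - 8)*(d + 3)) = d + 3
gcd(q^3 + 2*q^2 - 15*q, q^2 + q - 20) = q + 5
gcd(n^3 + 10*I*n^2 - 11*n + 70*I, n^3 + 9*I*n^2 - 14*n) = n + 7*I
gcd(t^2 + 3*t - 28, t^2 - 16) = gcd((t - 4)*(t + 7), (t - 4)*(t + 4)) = t - 4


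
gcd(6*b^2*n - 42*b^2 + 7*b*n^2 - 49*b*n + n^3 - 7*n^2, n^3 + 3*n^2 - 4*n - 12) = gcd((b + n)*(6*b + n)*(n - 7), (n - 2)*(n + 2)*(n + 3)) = 1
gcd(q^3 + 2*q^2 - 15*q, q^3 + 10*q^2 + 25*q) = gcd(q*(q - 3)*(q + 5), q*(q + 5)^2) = q^2 + 5*q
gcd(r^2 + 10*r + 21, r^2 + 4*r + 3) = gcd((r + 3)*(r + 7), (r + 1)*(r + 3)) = r + 3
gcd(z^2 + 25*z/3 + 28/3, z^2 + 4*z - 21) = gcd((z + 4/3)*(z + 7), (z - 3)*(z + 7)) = z + 7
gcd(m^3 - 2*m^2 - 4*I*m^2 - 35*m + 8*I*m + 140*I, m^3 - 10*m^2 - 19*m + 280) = m^2 - 2*m - 35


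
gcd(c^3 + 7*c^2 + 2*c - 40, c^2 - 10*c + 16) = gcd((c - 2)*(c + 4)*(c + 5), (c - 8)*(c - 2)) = c - 2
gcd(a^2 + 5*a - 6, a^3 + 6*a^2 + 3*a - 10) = a - 1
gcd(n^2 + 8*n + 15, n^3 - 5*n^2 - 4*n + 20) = 1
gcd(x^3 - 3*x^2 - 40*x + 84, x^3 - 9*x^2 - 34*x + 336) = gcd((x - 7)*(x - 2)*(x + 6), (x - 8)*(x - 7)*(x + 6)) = x^2 - x - 42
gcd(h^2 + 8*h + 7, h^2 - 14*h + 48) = 1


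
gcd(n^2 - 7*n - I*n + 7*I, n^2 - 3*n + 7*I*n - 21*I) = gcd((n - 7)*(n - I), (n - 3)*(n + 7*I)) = 1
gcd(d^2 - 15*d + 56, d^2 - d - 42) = d - 7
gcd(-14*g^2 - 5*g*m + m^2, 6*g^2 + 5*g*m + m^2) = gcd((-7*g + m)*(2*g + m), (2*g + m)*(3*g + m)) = 2*g + m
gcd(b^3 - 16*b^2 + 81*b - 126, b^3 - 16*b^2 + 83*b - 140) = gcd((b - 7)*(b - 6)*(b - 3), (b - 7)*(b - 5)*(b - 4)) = b - 7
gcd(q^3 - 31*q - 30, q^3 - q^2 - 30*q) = q^2 - q - 30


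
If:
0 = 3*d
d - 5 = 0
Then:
No Solution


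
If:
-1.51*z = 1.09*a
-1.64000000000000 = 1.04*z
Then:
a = 2.18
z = -1.58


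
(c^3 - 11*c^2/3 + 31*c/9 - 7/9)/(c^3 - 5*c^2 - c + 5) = (9*c^2 - 24*c + 7)/(9*(c^2 - 4*c - 5))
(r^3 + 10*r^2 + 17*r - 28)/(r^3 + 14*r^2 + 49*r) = (r^2 + 3*r - 4)/(r*(r + 7))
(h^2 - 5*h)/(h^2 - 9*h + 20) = h/(h - 4)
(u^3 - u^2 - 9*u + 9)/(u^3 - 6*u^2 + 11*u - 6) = (u + 3)/(u - 2)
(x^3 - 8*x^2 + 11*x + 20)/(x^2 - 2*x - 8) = (x^2 - 4*x - 5)/(x + 2)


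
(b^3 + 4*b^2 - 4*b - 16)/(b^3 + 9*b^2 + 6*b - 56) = (b + 2)/(b + 7)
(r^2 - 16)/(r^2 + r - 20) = (r + 4)/(r + 5)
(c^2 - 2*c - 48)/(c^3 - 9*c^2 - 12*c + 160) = (c + 6)/(c^2 - c - 20)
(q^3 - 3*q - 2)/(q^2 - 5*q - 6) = (q^2 - q - 2)/(q - 6)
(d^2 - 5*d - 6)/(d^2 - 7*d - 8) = (d - 6)/(d - 8)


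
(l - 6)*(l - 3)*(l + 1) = l^3 - 8*l^2 + 9*l + 18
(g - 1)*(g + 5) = g^2 + 4*g - 5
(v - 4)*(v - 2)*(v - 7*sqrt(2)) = v^3 - 7*sqrt(2)*v^2 - 6*v^2 + 8*v + 42*sqrt(2)*v - 56*sqrt(2)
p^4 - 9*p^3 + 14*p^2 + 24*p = p*(p - 6)*(p - 4)*(p + 1)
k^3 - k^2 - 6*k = k*(k - 3)*(k + 2)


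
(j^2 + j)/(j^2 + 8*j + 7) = j/(j + 7)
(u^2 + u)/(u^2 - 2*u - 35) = u*(u + 1)/(u^2 - 2*u - 35)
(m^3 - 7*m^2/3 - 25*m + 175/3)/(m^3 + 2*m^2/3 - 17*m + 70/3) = (m - 5)/(m - 2)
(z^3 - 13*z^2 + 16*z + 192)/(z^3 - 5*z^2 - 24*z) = (z - 8)/z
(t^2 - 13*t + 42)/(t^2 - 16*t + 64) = (t^2 - 13*t + 42)/(t^2 - 16*t + 64)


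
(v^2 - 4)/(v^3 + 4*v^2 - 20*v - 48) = (v - 2)/(v^2 + 2*v - 24)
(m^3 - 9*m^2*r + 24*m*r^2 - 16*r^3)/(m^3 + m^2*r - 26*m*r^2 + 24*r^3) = (m - 4*r)/(m + 6*r)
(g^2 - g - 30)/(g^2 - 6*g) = (g + 5)/g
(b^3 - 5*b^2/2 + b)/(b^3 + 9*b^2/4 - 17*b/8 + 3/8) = 4*b*(b - 2)/(4*b^2 + 11*b - 3)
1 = 1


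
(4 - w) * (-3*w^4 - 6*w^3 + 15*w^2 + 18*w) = 3*w^5 - 6*w^4 - 39*w^3 + 42*w^2 + 72*w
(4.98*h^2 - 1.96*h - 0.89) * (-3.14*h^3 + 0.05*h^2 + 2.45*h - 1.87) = -15.6372*h^5 + 6.4034*h^4 + 14.8976*h^3 - 14.1591*h^2 + 1.4847*h + 1.6643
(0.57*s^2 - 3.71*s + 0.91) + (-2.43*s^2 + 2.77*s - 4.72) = -1.86*s^2 - 0.94*s - 3.81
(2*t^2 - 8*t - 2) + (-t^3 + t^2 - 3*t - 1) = -t^3 + 3*t^2 - 11*t - 3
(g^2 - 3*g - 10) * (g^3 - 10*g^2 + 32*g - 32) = g^5 - 13*g^4 + 52*g^3 - 28*g^2 - 224*g + 320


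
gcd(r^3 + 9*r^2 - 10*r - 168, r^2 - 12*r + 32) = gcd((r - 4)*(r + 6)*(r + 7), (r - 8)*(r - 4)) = r - 4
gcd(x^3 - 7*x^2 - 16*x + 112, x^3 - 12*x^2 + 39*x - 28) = x^2 - 11*x + 28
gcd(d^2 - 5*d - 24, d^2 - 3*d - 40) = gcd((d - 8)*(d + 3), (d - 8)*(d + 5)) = d - 8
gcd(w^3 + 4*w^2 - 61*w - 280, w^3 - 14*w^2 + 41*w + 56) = w - 8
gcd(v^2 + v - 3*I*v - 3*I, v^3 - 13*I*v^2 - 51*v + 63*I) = v - 3*I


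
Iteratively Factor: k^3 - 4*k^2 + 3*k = (k - 3)*(k^2 - k) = (k - 3)*(k - 1)*(k)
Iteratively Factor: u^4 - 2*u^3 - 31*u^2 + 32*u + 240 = (u - 5)*(u^3 + 3*u^2 - 16*u - 48) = (u - 5)*(u + 3)*(u^2 - 16) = (u - 5)*(u - 4)*(u + 3)*(u + 4)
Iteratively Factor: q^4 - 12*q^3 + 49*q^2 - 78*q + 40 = (q - 1)*(q^3 - 11*q^2 + 38*q - 40) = (q - 5)*(q - 1)*(q^2 - 6*q + 8) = (q - 5)*(q - 2)*(q - 1)*(q - 4)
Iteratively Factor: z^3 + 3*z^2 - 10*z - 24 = (z + 2)*(z^2 + z - 12) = (z + 2)*(z + 4)*(z - 3)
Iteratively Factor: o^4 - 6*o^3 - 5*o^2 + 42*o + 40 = (o - 5)*(o^3 - o^2 - 10*o - 8) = (o - 5)*(o + 2)*(o^2 - 3*o - 4) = (o - 5)*(o + 1)*(o + 2)*(o - 4)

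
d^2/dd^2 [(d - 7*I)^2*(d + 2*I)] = 6*d - 24*I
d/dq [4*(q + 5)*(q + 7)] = 8*q + 48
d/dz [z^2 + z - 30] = 2*z + 1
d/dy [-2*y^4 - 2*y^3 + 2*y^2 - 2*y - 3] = -8*y^3 - 6*y^2 + 4*y - 2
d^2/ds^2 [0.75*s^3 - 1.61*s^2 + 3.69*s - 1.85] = 4.5*s - 3.22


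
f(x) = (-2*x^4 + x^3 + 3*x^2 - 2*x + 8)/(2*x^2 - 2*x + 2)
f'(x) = (2 - 4*x)*(-2*x^4 + x^3 + 3*x^2 - 2*x + 8)/(2*x^2 - 2*x + 2)^2 + (-8*x^3 + 3*x^2 + 6*x - 2)/(2*x^2 - 2*x + 2) = (-2*x^5 + 7*x^4/2 - 5*x^3 + x^2 - 5*x + 3)/(x^4 - 2*x^3 + 3*x^2 - 2*x + 1)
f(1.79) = -0.16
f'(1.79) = -5.53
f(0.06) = 4.18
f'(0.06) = 3.04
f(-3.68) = -9.90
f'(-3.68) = 6.85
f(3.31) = -9.81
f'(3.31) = -7.47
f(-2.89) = -5.10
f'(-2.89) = 5.30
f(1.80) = -0.21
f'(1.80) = -5.54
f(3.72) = -13.02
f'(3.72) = -8.20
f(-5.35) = -24.12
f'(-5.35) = 10.19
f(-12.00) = -136.10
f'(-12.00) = 23.49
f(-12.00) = -136.10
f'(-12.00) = 23.49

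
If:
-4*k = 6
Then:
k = -3/2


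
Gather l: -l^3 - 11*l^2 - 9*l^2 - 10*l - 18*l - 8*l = -l^3 - 20*l^2 - 36*l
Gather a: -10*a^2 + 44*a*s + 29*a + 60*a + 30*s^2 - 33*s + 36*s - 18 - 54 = -10*a^2 + a*(44*s + 89) + 30*s^2 + 3*s - 72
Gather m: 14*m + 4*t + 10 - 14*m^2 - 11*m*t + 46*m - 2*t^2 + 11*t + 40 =-14*m^2 + m*(60 - 11*t) - 2*t^2 + 15*t + 50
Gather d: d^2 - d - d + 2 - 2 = d^2 - 2*d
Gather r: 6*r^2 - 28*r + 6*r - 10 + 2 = 6*r^2 - 22*r - 8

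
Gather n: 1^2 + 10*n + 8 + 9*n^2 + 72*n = 9*n^2 + 82*n + 9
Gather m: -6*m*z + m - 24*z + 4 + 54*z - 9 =m*(1 - 6*z) + 30*z - 5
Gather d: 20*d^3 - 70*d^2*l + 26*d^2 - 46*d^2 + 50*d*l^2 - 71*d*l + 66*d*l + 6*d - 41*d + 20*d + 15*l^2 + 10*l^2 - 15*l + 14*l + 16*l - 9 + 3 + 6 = 20*d^3 + d^2*(-70*l - 20) + d*(50*l^2 - 5*l - 15) + 25*l^2 + 15*l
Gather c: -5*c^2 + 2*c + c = -5*c^2 + 3*c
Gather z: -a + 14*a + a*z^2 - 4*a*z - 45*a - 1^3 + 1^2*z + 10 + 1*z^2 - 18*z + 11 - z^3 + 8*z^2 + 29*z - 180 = -32*a - z^3 + z^2*(a + 9) + z*(12 - 4*a) - 160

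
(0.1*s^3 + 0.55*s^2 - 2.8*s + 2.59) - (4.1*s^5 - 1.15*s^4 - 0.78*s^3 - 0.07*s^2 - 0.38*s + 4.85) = -4.1*s^5 + 1.15*s^4 + 0.88*s^3 + 0.62*s^2 - 2.42*s - 2.26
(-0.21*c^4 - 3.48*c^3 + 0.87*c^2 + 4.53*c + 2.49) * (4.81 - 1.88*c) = 0.3948*c^5 + 5.5323*c^4 - 18.3744*c^3 - 4.3317*c^2 + 17.1081*c + 11.9769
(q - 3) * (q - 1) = q^2 - 4*q + 3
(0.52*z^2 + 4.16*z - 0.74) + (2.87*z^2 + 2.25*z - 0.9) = 3.39*z^2 + 6.41*z - 1.64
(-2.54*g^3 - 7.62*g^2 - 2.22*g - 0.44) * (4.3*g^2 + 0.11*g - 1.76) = -10.922*g^5 - 33.0454*g^4 - 5.9138*g^3 + 11.275*g^2 + 3.8588*g + 0.7744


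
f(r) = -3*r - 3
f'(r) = -3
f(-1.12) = 0.36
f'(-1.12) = -3.00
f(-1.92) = 2.76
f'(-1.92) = -3.00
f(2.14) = -9.42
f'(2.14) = -3.00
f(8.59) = -28.77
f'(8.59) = -3.00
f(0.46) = -4.38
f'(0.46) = -3.00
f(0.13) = -3.39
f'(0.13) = -3.00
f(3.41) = -13.23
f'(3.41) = -3.00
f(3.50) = -13.50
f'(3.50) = -3.00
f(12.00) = -39.00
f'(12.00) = -3.00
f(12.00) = -39.00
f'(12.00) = -3.00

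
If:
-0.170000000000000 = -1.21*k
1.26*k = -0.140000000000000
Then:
No Solution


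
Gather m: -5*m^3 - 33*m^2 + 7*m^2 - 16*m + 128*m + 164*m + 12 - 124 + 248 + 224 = -5*m^3 - 26*m^2 + 276*m + 360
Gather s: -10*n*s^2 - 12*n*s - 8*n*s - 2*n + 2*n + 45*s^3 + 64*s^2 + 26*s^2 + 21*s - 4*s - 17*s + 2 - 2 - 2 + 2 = -20*n*s + 45*s^3 + s^2*(90 - 10*n)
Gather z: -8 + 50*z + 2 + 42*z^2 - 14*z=42*z^2 + 36*z - 6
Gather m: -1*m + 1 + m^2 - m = m^2 - 2*m + 1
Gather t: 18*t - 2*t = 16*t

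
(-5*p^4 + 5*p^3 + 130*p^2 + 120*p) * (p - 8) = -5*p^5 + 45*p^4 + 90*p^3 - 920*p^2 - 960*p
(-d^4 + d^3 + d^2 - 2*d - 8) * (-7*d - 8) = 7*d^5 + d^4 - 15*d^3 + 6*d^2 + 72*d + 64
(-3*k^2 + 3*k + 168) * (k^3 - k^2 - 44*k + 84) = -3*k^5 + 6*k^4 + 297*k^3 - 552*k^2 - 7140*k + 14112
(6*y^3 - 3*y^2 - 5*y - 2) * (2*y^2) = 12*y^5 - 6*y^4 - 10*y^3 - 4*y^2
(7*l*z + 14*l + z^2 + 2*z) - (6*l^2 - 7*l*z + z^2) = -6*l^2 + 14*l*z + 14*l + 2*z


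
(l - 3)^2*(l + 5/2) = l^3 - 7*l^2/2 - 6*l + 45/2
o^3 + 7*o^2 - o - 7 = (o - 1)*(o + 1)*(o + 7)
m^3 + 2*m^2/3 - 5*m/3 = m*(m - 1)*(m + 5/3)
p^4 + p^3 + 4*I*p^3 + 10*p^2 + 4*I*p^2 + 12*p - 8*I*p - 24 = (p - 1)*(p + 2)*(p - 2*I)*(p + 6*I)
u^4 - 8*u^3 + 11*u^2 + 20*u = u*(u - 5)*(u - 4)*(u + 1)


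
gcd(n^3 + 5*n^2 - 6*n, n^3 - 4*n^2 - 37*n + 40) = n - 1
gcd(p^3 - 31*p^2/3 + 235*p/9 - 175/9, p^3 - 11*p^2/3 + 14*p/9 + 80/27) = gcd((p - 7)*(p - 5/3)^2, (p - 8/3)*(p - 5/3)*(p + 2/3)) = p - 5/3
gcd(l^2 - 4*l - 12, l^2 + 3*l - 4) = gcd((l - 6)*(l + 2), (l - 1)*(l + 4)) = 1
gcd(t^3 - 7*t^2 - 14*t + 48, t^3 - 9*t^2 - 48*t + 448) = t - 8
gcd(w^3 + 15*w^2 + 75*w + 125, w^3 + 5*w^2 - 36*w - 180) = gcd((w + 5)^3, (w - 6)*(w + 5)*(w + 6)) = w + 5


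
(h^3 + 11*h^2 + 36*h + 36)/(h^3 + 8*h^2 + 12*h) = (h + 3)/h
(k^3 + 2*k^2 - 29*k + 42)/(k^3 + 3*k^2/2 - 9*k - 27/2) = 2*(k^2 + 5*k - 14)/(2*k^2 + 9*k + 9)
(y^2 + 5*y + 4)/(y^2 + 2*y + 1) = (y + 4)/(y + 1)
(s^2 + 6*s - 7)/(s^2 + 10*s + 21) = (s - 1)/(s + 3)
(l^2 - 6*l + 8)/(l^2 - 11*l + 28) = (l - 2)/(l - 7)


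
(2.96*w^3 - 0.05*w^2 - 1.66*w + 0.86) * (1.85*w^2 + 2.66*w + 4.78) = 5.476*w^5 + 7.7811*w^4 + 10.9448*w^3 - 3.0636*w^2 - 5.6472*w + 4.1108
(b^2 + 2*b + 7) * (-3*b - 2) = -3*b^3 - 8*b^2 - 25*b - 14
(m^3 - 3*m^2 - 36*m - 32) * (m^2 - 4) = m^5 - 3*m^4 - 40*m^3 - 20*m^2 + 144*m + 128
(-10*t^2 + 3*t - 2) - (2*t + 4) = -10*t^2 + t - 6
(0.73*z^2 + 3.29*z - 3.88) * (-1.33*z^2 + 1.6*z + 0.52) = -0.9709*z^4 - 3.2077*z^3 + 10.804*z^2 - 4.4972*z - 2.0176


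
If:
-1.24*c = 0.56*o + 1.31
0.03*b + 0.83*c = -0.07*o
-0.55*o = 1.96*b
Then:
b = 0.79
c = 0.21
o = -2.80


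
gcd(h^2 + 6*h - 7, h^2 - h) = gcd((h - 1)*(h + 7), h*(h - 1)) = h - 1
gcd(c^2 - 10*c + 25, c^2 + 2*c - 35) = c - 5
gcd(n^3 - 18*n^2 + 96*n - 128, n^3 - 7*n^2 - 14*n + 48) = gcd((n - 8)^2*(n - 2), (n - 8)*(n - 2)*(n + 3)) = n^2 - 10*n + 16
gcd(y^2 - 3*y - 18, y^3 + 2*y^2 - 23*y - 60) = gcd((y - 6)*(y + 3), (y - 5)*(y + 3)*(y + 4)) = y + 3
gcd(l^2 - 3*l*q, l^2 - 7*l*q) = l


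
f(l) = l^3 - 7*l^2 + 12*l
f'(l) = 3*l^2 - 14*l + 12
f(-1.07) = -22.08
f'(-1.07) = 30.41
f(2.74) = 0.90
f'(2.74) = -3.84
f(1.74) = 4.95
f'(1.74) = -3.28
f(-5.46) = -436.97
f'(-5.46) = 177.87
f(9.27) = 306.31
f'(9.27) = 140.02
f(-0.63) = -10.59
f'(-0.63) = 22.01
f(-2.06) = -63.17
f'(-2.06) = 53.57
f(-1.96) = -57.94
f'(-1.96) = 50.96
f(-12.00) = -2880.00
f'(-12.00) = 612.00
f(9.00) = 270.00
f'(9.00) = 129.00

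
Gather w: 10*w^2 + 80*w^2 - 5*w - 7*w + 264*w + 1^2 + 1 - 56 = 90*w^2 + 252*w - 54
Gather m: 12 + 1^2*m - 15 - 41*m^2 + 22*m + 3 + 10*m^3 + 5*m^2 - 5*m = 10*m^3 - 36*m^2 + 18*m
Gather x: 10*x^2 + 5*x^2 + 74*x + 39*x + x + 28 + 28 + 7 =15*x^2 + 114*x + 63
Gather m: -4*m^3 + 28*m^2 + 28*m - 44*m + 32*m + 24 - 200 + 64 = -4*m^3 + 28*m^2 + 16*m - 112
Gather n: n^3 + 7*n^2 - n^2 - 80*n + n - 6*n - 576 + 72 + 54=n^3 + 6*n^2 - 85*n - 450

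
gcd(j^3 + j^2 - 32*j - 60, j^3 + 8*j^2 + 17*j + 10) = j^2 + 7*j + 10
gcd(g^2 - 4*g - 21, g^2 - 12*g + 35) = g - 7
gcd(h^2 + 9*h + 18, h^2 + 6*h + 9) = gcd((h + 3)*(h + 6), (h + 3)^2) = h + 3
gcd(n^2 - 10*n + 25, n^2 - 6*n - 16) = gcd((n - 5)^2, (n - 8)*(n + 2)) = 1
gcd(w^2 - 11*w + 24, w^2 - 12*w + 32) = w - 8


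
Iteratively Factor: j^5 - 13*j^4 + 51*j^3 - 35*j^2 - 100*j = (j - 5)*(j^4 - 8*j^3 + 11*j^2 + 20*j) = (j - 5)*(j + 1)*(j^3 - 9*j^2 + 20*j) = (j - 5)*(j - 4)*(j + 1)*(j^2 - 5*j) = (j - 5)^2*(j - 4)*(j + 1)*(j)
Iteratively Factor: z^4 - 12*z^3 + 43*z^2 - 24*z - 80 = (z - 5)*(z^3 - 7*z^2 + 8*z + 16) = (z - 5)*(z - 4)*(z^2 - 3*z - 4) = (z - 5)*(z - 4)*(z + 1)*(z - 4)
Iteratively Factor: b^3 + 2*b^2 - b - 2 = (b + 2)*(b^2 - 1) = (b + 1)*(b + 2)*(b - 1)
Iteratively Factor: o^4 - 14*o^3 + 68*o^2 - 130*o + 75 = (o - 3)*(o^3 - 11*o^2 + 35*o - 25) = (o - 5)*(o - 3)*(o^2 - 6*o + 5) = (o - 5)*(o - 3)*(o - 1)*(o - 5)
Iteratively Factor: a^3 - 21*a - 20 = (a + 4)*(a^2 - 4*a - 5) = (a - 5)*(a + 4)*(a + 1)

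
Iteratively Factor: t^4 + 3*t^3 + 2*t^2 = (t)*(t^3 + 3*t^2 + 2*t) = t*(t + 2)*(t^2 + t) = t^2*(t + 2)*(t + 1)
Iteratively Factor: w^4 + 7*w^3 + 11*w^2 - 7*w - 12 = (w + 3)*(w^3 + 4*w^2 - w - 4) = (w - 1)*(w + 3)*(w^2 + 5*w + 4) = (w - 1)*(w + 1)*(w + 3)*(w + 4)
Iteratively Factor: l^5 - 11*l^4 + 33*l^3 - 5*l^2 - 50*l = (l - 2)*(l^4 - 9*l^3 + 15*l^2 + 25*l) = (l - 5)*(l - 2)*(l^3 - 4*l^2 - 5*l) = (l - 5)*(l - 2)*(l + 1)*(l^2 - 5*l) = l*(l - 5)*(l - 2)*(l + 1)*(l - 5)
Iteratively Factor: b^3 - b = (b)*(b^2 - 1) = b*(b + 1)*(b - 1)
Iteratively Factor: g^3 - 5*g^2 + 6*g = (g - 2)*(g^2 - 3*g) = (g - 3)*(g - 2)*(g)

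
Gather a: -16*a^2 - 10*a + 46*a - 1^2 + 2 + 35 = -16*a^2 + 36*a + 36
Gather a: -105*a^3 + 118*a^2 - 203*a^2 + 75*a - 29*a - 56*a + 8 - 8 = -105*a^3 - 85*a^2 - 10*a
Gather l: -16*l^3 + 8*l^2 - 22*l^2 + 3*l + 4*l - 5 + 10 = -16*l^3 - 14*l^2 + 7*l + 5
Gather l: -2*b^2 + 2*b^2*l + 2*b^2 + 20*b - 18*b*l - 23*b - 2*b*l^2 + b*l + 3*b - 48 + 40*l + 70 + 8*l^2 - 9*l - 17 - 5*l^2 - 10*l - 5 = l^2*(3 - 2*b) + l*(2*b^2 - 17*b + 21)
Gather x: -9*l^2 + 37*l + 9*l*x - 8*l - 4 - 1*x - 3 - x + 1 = -9*l^2 + 29*l + x*(9*l - 2) - 6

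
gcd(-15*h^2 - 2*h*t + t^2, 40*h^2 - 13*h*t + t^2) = -5*h + t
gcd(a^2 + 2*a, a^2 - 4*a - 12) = a + 2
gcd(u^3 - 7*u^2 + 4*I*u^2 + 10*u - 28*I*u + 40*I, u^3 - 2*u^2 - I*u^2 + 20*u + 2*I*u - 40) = u^2 + u*(-2 + 4*I) - 8*I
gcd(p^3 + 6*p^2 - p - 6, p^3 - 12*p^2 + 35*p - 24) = p - 1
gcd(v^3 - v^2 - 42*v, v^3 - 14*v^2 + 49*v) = v^2 - 7*v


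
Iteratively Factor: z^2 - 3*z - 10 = (z + 2)*(z - 5)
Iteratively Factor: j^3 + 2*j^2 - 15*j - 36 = (j - 4)*(j^2 + 6*j + 9) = (j - 4)*(j + 3)*(j + 3)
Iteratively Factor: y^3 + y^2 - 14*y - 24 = (y - 4)*(y^2 + 5*y + 6) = (y - 4)*(y + 3)*(y + 2)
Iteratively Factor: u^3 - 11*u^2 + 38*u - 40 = (u - 4)*(u^2 - 7*u + 10) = (u - 4)*(u - 2)*(u - 5)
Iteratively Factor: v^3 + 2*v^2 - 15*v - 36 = (v + 3)*(v^2 - v - 12) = (v + 3)^2*(v - 4)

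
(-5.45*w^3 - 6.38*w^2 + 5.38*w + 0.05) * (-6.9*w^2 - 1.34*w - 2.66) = 37.605*w^5 + 51.325*w^4 - 14.0758*w^3 + 9.4166*w^2 - 14.3778*w - 0.133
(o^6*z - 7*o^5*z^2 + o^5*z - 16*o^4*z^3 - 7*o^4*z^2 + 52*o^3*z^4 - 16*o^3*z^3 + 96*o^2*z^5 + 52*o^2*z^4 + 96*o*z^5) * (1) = o^6*z - 7*o^5*z^2 + o^5*z - 16*o^4*z^3 - 7*o^4*z^2 + 52*o^3*z^4 - 16*o^3*z^3 + 96*o^2*z^5 + 52*o^2*z^4 + 96*o*z^5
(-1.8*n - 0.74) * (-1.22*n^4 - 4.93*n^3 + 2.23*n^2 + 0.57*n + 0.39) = 2.196*n^5 + 9.7768*n^4 - 0.365800000000001*n^3 - 2.6762*n^2 - 1.1238*n - 0.2886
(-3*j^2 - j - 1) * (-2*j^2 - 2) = 6*j^4 + 2*j^3 + 8*j^2 + 2*j + 2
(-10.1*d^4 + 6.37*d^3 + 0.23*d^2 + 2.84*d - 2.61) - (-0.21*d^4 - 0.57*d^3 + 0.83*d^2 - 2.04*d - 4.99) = -9.89*d^4 + 6.94*d^3 - 0.6*d^2 + 4.88*d + 2.38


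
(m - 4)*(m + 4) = m^2 - 16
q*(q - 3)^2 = q^3 - 6*q^2 + 9*q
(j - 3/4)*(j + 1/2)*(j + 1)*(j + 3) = j^4 + 15*j^3/4 + 13*j^2/8 - 9*j/4 - 9/8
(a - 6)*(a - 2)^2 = a^3 - 10*a^2 + 28*a - 24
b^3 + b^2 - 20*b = b*(b - 4)*(b + 5)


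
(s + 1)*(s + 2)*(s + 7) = s^3 + 10*s^2 + 23*s + 14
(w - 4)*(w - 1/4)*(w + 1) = w^3 - 13*w^2/4 - 13*w/4 + 1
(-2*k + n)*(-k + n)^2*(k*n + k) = -2*k^4*n - 2*k^4 + 5*k^3*n^2 + 5*k^3*n - 4*k^2*n^3 - 4*k^2*n^2 + k*n^4 + k*n^3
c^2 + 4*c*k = c*(c + 4*k)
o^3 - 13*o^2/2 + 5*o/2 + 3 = (o - 6)*(o - 1)*(o + 1/2)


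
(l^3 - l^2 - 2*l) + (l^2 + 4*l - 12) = l^3 + 2*l - 12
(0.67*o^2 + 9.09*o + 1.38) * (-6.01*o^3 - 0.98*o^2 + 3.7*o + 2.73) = -4.0267*o^5 - 55.2875*o^4 - 14.723*o^3 + 34.1097*o^2 + 29.9217*o + 3.7674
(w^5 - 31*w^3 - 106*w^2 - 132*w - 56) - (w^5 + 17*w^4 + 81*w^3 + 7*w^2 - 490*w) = -17*w^4 - 112*w^3 - 113*w^2 + 358*w - 56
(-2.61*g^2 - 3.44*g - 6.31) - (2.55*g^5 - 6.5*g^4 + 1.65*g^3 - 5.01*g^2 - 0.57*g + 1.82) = -2.55*g^5 + 6.5*g^4 - 1.65*g^3 + 2.4*g^2 - 2.87*g - 8.13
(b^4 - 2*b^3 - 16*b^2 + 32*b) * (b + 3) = b^5 + b^4 - 22*b^3 - 16*b^2 + 96*b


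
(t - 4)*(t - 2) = t^2 - 6*t + 8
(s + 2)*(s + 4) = s^2 + 6*s + 8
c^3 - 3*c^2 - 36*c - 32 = (c - 8)*(c + 1)*(c + 4)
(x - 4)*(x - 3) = x^2 - 7*x + 12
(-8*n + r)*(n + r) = -8*n^2 - 7*n*r + r^2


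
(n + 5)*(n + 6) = n^2 + 11*n + 30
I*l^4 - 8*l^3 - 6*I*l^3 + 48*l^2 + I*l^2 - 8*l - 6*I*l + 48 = (l - 6)*(l + I)*(l + 8*I)*(I*l + 1)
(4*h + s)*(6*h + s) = 24*h^2 + 10*h*s + s^2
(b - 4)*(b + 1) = b^2 - 3*b - 4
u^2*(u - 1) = u^3 - u^2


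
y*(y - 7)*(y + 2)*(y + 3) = y^4 - 2*y^3 - 29*y^2 - 42*y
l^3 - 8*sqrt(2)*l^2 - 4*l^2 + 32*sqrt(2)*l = l*(l - 4)*(l - 8*sqrt(2))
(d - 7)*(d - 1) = d^2 - 8*d + 7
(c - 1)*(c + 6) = c^2 + 5*c - 6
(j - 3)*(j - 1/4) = j^2 - 13*j/4 + 3/4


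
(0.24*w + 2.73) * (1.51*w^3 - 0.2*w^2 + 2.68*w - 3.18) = 0.3624*w^4 + 4.0743*w^3 + 0.0972*w^2 + 6.5532*w - 8.6814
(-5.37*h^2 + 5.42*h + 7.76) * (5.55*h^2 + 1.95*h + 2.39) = -29.8035*h^4 + 19.6095*h^3 + 40.8027*h^2 + 28.0858*h + 18.5464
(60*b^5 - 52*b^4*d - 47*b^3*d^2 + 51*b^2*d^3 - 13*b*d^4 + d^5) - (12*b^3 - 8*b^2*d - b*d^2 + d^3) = 60*b^5 - 52*b^4*d - 47*b^3*d^2 - 12*b^3 + 51*b^2*d^3 + 8*b^2*d - 13*b*d^4 + b*d^2 + d^5 - d^3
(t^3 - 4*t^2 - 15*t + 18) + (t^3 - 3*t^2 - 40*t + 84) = 2*t^3 - 7*t^2 - 55*t + 102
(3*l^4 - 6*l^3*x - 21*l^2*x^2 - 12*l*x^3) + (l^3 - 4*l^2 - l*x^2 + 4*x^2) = 3*l^4 - 6*l^3*x + l^3 - 21*l^2*x^2 - 4*l^2 - 12*l*x^3 - l*x^2 + 4*x^2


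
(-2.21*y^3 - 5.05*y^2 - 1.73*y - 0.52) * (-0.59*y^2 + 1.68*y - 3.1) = 1.3039*y^5 - 0.7333*y^4 - 0.6123*y^3 + 13.0554*y^2 + 4.4894*y + 1.612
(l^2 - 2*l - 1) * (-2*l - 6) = -2*l^3 - 2*l^2 + 14*l + 6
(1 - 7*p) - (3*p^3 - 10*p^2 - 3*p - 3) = -3*p^3 + 10*p^2 - 4*p + 4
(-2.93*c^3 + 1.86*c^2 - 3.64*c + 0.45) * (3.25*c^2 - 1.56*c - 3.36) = -9.5225*c^5 + 10.6158*c^4 - 4.8868*c^3 + 0.891300000000001*c^2 + 11.5284*c - 1.512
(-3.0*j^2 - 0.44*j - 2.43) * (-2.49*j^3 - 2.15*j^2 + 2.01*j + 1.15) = 7.47*j^5 + 7.5456*j^4 + 0.966700000000001*j^3 + 0.8901*j^2 - 5.3903*j - 2.7945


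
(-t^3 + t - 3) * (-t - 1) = t^4 + t^3 - t^2 + 2*t + 3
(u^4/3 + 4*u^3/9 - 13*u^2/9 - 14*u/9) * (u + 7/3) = u^5/3 + 11*u^4/9 - 11*u^3/27 - 133*u^2/27 - 98*u/27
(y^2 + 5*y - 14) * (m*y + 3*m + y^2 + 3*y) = m*y^3 + 8*m*y^2 + m*y - 42*m + y^4 + 8*y^3 + y^2 - 42*y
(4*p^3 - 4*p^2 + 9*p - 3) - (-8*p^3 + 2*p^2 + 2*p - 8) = 12*p^3 - 6*p^2 + 7*p + 5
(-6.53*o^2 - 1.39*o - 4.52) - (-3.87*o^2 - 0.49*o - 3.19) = -2.66*o^2 - 0.9*o - 1.33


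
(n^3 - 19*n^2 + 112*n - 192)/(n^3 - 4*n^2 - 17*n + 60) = (n^2 - 16*n + 64)/(n^2 - n - 20)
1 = 1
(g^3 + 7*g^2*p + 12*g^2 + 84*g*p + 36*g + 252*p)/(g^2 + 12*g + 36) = g + 7*p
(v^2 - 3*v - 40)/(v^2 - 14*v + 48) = (v + 5)/(v - 6)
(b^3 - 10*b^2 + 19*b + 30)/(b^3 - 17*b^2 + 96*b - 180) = (b + 1)/(b - 6)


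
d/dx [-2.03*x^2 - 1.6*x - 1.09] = -4.06*x - 1.6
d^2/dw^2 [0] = 0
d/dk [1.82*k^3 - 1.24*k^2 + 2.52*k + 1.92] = 5.46*k^2 - 2.48*k + 2.52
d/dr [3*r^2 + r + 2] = 6*r + 1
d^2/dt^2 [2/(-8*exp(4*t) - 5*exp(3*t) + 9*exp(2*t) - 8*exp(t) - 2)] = 2*(-2*(32*exp(3*t) + 15*exp(2*t) - 18*exp(t) + 8)^2*exp(t) + (128*exp(3*t) + 45*exp(2*t) - 36*exp(t) + 8)*(8*exp(4*t) + 5*exp(3*t) - 9*exp(2*t) + 8*exp(t) + 2))*exp(t)/(8*exp(4*t) + 5*exp(3*t) - 9*exp(2*t) + 8*exp(t) + 2)^3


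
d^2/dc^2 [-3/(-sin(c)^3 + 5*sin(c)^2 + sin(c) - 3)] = 3*((-sin(c)*cos(c)^2 + 5*cos(c)^2 - 2)*(-sin(c) - 9*sin(3*c) + 40*cos(2*c))/4 + 2*(-3*sin(c)^2 + 10*sin(c) + 1)^2*cos(c)^2)/(-sin(c)*cos(c)^2 + 5*cos(c)^2 - 2)^3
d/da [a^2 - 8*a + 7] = 2*a - 8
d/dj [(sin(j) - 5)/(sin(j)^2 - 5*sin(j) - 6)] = (10*sin(j) + cos(j)^2 - 32)*cos(j)/((sin(j) - 6)^2*(sin(j) + 1)^2)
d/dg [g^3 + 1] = 3*g^2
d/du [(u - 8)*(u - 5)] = 2*u - 13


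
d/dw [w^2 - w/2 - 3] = 2*w - 1/2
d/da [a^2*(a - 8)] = a*(3*a - 16)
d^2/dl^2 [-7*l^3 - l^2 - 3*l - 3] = -42*l - 2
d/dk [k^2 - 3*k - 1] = 2*k - 3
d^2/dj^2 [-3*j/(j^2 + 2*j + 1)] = 6*(2 - j)/(j^4 + 4*j^3 + 6*j^2 + 4*j + 1)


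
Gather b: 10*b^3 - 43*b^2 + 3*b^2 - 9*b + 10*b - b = 10*b^3 - 40*b^2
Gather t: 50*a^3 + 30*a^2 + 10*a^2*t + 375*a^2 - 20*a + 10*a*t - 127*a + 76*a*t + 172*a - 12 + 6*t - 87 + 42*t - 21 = 50*a^3 + 405*a^2 + 25*a + t*(10*a^2 + 86*a + 48) - 120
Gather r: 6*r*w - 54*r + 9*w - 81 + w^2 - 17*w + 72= r*(6*w - 54) + w^2 - 8*w - 9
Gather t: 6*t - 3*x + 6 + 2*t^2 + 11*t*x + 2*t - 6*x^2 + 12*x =2*t^2 + t*(11*x + 8) - 6*x^2 + 9*x + 6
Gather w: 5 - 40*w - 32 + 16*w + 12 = -24*w - 15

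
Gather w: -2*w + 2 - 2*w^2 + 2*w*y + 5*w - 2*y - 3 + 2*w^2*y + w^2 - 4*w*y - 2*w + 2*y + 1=w^2*(2*y - 1) + w*(1 - 2*y)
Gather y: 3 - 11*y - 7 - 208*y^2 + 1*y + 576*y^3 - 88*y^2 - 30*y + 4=576*y^3 - 296*y^2 - 40*y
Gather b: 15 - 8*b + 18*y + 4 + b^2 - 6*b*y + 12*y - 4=b^2 + b*(-6*y - 8) + 30*y + 15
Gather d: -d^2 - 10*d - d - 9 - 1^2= -d^2 - 11*d - 10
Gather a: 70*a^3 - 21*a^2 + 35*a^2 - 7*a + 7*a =70*a^3 + 14*a^2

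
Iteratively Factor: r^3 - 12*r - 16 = (r - 4)*(r^2 + 4*r + 4) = (r - 4)*(r + 2)*(r + 2)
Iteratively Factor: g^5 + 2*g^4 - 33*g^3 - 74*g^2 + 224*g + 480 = (g + 4)*(g^4 - 2*g^3 - 25*g^2 + 26*g + 120) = (g - 3)*(g + 4)*(g^3 + g^2 - 22*g - 40) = (g - 3)*(g + 4)^2*(g^2 - 3*g - 10) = (g - 3)*(g + 2)*(g + 4)^2*(g - 5)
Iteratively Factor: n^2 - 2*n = (n)*(n - 2)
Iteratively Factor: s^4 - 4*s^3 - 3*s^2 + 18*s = (s - 3)*(s^3 - s^2 - 6*s) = (s - 3)*(s + 2)*(s^2 - 3*s) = s*(s - 3)*(s + 2)*(s - 3)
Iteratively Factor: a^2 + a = (a)*(a + 1)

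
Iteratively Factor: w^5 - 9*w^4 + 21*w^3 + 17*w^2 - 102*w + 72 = (w - 4)*(w^4 - 5*w^3 + w^2 + 21*w - 18) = (w - 4)*(w + 2)*(w^3 - 7*w^2 + 15*w - 9) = (w - 4)*(w - 3)*(w + 2)*(w^2 - 4*w + 3) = (w - 4)*(w - 3)*(w - 1)*(w + 2)*(w - 3)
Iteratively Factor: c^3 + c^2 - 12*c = (c + 4)*(c^2 - 3*c) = c*(c + 4)*(c - 3)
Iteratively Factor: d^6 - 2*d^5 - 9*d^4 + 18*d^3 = (d - 2)*(d^5 - 9*d^3) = (d - 3)*(d - 2)*(d^4 + 3*d^3) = (d - 3)*(d - 2)*(d + 3)*(d^3) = d*(d - 3)*(d - 2)*(d + 3)*(d^2) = d^2*(d - 3)*(d - 2)*(d + 3)*(d)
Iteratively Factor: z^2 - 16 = (z - 4)*(z + 4)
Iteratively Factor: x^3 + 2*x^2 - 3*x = (x + 3)*(x^2 - x) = (x - 1)*(x + 3)*(x)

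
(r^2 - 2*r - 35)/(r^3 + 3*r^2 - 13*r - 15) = (r - 7)/(r^2 - 2*r - 3)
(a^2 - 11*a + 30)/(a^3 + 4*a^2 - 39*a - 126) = (a - 5)/(a^2 + 10*a + 21)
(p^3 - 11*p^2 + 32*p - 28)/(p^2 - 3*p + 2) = (p^2 - 9*p + 14)/(p - 1)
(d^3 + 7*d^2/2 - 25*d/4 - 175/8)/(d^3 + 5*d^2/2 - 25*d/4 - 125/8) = (2*d + 7)/(2*d + 5)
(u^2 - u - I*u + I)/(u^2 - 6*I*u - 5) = (u - 1)/(u - 5*I)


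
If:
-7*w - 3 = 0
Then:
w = -3/7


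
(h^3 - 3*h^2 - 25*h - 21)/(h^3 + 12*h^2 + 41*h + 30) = (h^2 - 4*h - 21)/(h^2 + 11*h + 30)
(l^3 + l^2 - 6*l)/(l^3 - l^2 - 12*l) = (l - 2)/(l - 4)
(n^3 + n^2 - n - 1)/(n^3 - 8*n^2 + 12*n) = (n^3 + n^2 - n - 1)/(n*(n^2 - 8*n + 12))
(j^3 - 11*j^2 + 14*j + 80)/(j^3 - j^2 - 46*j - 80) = (j - 5)/(j + 5)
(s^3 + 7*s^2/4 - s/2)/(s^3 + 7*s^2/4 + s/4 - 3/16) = 4*s*(s + 2)/(4*s^2 + 8*s + 3)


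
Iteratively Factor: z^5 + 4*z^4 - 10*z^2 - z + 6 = (z - 1)*(z^4 + 5*z^3 + 5*z^2 - 5*z - 6) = (z - 1)*(z + 3)*(z^3 + 2*z^2 - z - 2) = (z - 1)^2*(z + 3)*(z^2 + 3*z + 2) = (z - 1)^2*(z + 1)*(z + 3)*(z + 2)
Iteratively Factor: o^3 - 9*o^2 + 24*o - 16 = (o - 1)*(o^2 - 8*o + 16) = (o - 4)*(o - 1)*(o - 4)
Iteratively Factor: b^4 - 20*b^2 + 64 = (b + 2)*(b^3 - 2*b^2 - 16*b + 32) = (b - 2)*(b + 2)*(b^2 - 16) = (b - 4)*(b - 2)*(b + 2)*(b + 4)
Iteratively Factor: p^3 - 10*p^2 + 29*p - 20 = (p - 5)*(p^2 - 5*p + 4) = (p - 5)*(p - 4)*(p - 1)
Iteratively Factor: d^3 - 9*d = (d - 3)*(d^2 + 3*d) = d*(d - 3)*(d + 3)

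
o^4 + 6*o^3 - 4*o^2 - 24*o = o*(o - 2)*(o + 2)*(o + 6)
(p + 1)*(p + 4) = p^2 + 5*p + 4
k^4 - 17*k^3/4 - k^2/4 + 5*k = k*(k - 4)*(k - 5/4)*(k + 1)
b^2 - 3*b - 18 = (b - 6)*(b + 3)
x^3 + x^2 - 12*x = x*(x - 3)*(x + 4)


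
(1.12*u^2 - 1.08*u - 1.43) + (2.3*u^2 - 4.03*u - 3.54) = 3.42*u^2 - 5.11*u - 4.97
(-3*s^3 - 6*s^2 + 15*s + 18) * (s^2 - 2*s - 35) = -3*s^5 + 132*s^3 + 198*s^2 - 561*s - 630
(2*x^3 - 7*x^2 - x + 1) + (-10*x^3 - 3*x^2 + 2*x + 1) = -8*x^3 - 10*x^2 + x + 2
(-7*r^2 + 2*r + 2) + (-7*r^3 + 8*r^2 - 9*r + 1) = -7*r^3 + r^2 - 7*r + 3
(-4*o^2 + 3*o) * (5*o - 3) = -20*o^3 + 27*o^2 - 9*o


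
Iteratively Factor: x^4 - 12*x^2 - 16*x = (x + 2)*(x^3 - 2*x^2 - 8*x) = (x - 4)*(x + 2)*(x^2 + 2*x) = (x - 4)*(x + 2)^2*(x)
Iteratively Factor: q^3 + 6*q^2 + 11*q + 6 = (q + 3)*(q^2 + 3*q + 2) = (q + 1)*(q + 3)*(q + 2)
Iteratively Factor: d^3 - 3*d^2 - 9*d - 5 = (d + 1)*(d^2 - 4*d - 5) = (d - 5)*(d + 1)*(d + 1)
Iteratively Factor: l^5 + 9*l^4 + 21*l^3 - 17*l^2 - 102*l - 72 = (l + 1)*(l^4 + 8*l^3 + 13*l^2 - 30*l - 72) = (l + 1)*(l + 3)*(l^3 + 5*l^2 - 2*l - 24) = (l + 1)*(l + 3)*(l + 4)*(l^2 + l - 6) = (l - 2)*(l + 1)*(l + 3)*(l + 4)*(l + 3)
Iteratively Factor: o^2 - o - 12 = (o + 3)*(o - 4)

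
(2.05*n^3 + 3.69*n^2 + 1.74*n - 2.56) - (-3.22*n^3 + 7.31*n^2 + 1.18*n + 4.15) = 5.27*n^3 - 3.62*n^2 + 0.56*n - 6.71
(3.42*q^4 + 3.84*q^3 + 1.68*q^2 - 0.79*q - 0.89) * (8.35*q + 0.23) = 28.557*q^5 + 32.8506*q^4 + 14.9112*q^3 - 6.2101*q^2 - 7.6132*q - 0.2047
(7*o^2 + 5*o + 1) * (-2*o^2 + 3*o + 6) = -14*o^4 + 11*o^3 + 55*o^2 + 33*o + 6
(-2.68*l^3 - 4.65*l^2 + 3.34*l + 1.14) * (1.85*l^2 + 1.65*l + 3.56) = -4.958*l^5 - 13.0245*l^4 - 11.0343*l^3 - 8.934*l^2 + 13.7714*l + 4.0584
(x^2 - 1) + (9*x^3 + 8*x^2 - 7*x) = 9*x^3 + 9*x^2 - 7*x - 1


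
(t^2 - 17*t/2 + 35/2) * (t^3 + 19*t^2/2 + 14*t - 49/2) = t^5 + t^4 - 197*t^3/4 + 91*t^2/4 + 1813*t/4 - 1715/4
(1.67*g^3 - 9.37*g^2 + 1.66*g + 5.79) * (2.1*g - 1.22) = 3.507*g^4 - 21.7144*g^3 + 14.9174*g^2 + 10.1338*g - 7.0638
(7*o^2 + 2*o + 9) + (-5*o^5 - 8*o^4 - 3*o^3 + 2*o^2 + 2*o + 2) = -5*o^5 - 8*o^4 - 3*o^3 + 9*o^2 + 4*o + 11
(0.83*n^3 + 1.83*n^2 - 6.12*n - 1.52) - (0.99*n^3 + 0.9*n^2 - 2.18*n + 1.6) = -0.16*n^3 + 0.93*n^2 - 3.94*n - 3.12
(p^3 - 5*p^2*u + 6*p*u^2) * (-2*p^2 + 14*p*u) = -2*p^5 + 24*p^4*u - 82*p^3*u^2 + 84*p^2*u^3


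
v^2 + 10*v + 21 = (v + 3)*(v + 7)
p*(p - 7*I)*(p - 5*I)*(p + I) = p^4 - 11*I*p^3 - 23*p^2 - 35*I*p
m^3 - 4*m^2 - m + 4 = (m - 4)*(m - 1)*(m + 1)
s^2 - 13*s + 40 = (s - 8)*(s - 5)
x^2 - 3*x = x*(x - 3)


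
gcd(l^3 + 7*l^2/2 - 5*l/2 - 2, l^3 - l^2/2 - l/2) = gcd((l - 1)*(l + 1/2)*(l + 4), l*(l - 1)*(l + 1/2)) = l^2 - l/2 - 1/2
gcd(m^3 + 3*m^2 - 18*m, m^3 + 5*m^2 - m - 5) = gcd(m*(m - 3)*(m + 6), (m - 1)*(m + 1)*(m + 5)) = 1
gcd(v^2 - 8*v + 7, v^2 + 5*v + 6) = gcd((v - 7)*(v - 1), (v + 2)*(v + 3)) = 1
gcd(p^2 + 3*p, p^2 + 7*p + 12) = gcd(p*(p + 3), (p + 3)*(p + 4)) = p + 3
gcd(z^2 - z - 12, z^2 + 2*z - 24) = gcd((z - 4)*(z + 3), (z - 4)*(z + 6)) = z - 4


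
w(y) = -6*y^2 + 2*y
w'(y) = 2 - 12*y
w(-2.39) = -39.05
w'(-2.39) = 30.68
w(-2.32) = -36.93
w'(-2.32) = 29.84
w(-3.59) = -84.51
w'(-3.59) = 45.08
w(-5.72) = -207.75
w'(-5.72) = 70.64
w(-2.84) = -54.07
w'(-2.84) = 36.08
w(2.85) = -43.04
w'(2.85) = -32.20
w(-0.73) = -4.66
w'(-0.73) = 10.76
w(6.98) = -278.36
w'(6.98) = -81.76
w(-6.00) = -228.00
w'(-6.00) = 74.00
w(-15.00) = -1380.00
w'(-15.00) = 182.00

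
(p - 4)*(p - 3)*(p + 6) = p^3 - p^2 - 30*p + 72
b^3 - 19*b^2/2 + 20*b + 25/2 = (b - 5)^2*(b + 1/2)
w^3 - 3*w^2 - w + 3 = (w - 3)*(w - 1)*(w + 1)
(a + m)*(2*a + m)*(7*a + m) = 14*a^3 + 23*a^2*m + 10*a*m^2 + m^3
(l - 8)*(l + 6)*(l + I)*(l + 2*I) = l^4 - 2*l^3 + 3*I*l^3 - 50*l^2 - 6*I*l^2 + 4*l - 144*I*l + 96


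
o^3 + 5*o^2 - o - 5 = (o - 1)*(o + 1)*(o + 5)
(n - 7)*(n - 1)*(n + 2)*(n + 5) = n^4 - n^3 - 39*n^2 - 31*n + 70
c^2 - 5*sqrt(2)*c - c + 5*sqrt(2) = (c - 1)*(c - 5*sqrt(2))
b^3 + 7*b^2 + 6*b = b*(b + 1)*(b + 6)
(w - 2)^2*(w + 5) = w^3 + w^2 - 16*w + 20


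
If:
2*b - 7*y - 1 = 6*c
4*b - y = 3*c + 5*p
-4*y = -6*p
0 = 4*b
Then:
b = 0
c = -13/15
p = 2/5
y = 3/5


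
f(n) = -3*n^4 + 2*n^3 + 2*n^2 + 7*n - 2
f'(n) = -12*n^3 + 6*n^2 + 4*n + 7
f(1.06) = 6.26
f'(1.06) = 3.69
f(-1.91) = -61.94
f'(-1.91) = 104.86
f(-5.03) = -2161.54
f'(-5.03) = 1665.85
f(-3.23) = -397.68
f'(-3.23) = 461.06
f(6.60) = -4986.11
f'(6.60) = -3155.19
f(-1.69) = -42.24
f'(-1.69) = 75.30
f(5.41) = -2158.78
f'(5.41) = -1695.84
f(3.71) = -414.72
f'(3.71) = -508.35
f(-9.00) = -21044.00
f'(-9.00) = 9205.00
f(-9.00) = -21044.00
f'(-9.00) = 9205.00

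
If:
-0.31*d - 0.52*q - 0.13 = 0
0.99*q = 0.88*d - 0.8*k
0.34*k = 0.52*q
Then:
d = -0.25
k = -0.15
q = -0.10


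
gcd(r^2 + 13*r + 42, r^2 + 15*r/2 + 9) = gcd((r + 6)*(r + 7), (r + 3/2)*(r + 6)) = r + 6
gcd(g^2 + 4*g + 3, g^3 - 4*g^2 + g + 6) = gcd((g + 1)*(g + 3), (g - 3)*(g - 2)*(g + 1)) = g + 1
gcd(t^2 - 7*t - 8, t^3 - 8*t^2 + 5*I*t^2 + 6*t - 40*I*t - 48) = t - 8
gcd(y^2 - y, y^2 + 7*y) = y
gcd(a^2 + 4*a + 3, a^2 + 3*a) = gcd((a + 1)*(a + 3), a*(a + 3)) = a + 3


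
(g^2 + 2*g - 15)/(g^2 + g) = (g^2 + 2*g - 15)/(g*(g + 1))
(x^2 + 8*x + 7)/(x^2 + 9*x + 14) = (x + 1)/(x + 2)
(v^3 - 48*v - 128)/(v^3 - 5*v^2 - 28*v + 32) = (v + 4)/(v - 1)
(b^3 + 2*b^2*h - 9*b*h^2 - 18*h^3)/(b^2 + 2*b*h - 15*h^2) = (b^2 + 5*b*h + 6*h^2)/(b + 5*h)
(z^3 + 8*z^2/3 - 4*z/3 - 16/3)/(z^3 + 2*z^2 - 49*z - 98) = (3*z^2 + 2*z - 8)/(3*(z^2 - 49))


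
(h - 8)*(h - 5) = h^2 - 13*h + 40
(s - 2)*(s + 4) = s^2 + 2*s - 8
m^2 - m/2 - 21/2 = (m - 7/2)*(m + 3)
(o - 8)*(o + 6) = o^2 - 2*o - 48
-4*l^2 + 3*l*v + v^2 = (-l + v)*(4*l + v)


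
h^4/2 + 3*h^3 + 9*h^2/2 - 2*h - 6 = (h/2 + 1)*(h - 1)*(h + 2)*(h + 3)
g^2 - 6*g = g*(g - 6)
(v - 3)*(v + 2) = v^2 - v - 6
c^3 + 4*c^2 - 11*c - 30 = (c - 3)*(c + 2)*(c + 5)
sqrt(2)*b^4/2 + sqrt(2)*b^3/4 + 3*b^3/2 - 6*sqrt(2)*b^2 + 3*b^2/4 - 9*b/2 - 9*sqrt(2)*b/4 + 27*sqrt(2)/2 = (b - 3/2)*(b - 3*sqrt(2)/2)*(b + 3*sqrt(2))*(sqrt(2)*b/2 + sqrt(2))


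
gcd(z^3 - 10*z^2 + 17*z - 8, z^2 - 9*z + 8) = z^2 - 9*z + 8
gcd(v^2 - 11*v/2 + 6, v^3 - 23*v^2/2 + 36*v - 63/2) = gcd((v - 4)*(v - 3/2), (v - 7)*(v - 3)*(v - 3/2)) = v - 3/2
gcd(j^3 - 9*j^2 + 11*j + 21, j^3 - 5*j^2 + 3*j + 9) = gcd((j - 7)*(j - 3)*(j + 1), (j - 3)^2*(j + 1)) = j^2 - 2*j - 3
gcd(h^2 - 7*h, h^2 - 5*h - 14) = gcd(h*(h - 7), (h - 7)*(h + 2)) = h - 7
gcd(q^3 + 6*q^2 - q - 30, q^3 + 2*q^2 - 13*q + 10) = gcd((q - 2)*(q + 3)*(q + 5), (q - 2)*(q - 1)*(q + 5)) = q^2 + 3*q - 10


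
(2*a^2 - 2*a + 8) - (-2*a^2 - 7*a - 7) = 4*a^2 + 5*a + 15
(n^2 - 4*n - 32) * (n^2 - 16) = n^4 - 4*n^3 - 48*n^2 + 64*n + 512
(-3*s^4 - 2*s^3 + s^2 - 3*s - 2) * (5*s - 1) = -15*s^5 - 7*s^4 + 7*s^3 - 16*s^2 - 7*s + 2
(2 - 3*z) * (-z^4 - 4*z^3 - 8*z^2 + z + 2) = 3*z^5 + 10*z^4 + 16*z^3 - 19*z^2 - 4*z + 4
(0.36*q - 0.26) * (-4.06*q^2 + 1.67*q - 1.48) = -1.4616*q^3 + 1.6568*q^2 - 0.967*q + 0.3848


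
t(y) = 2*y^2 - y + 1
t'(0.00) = -1.00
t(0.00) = 1.00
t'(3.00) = 11.00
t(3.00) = 16.00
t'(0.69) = 1.76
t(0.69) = 1.26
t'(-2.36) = -10.44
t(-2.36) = 14.50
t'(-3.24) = -13.96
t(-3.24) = 25.24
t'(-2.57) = -11.28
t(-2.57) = 16.78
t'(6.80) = 26.20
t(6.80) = 86.68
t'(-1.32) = -6.28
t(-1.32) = 5.80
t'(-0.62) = -3.48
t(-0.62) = 2.39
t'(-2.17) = -9.68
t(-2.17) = 12.59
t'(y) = 4*y - 1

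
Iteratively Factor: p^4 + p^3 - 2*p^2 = (p + 2)*(p^3 - p^2) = (p - 1)*(p + 2)*(p^2) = p*(p - 1)*(p + 2)*(p)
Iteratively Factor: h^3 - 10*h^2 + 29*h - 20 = (h - 5)*(h^2 - 5*h + 4) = (h - 5)*(h - 1)*(h - 4)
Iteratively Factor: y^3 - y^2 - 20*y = (y)*(y^2 - y - 20) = y*(y - 5)*(y + 4)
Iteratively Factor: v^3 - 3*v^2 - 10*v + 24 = (v + 3)*(v^2 - 6*v + 8) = (v - 4)*(v + 3)*(v - 2)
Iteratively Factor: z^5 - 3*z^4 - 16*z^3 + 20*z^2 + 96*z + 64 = (z + 2)*(z^4 - 5*z^3 - 6*z^2 + 32*z + 32) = (z - 4)*(z + 2)*(z^3 - z^2 - 10*z - 8) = (z - 4)^2*(z + 2)*(z^2 + 3*z + 2) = (z - 4)^2*(z + 2)^2*(z + 1)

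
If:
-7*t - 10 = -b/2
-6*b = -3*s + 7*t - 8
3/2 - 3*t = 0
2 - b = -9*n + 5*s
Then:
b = 27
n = 575/18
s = 105/2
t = 1/2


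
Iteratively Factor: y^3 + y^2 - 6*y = (y)*(y^2 + y - 6) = y*(y - 2)*(y + 3)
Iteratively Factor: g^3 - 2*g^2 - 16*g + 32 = (g - 2)*(g^2 - 16) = (g - 2)*(g + 4)*(g - 4)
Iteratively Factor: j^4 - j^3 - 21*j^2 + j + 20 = (j - 5)*(j^3 + 4*j^2 - j - 4) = (j - 5)*(j + 4)*(j^2 - 1) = (j - 5)*(j + 1)*(j + 4)*(j - 1)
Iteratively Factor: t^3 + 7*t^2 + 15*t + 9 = (t + 3)*(t^2 + 4*t + 3) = (t + 1)*(t + 3)*(t + 3)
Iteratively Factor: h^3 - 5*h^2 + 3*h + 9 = (h - 3)*(h^2 - 2*h - 3) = (h - 3)*(h + 1)*(h - 3)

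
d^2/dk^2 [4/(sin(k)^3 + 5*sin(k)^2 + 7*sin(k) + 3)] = 4*(9*sin(k)*cos(k)^2 + 28*cos(k)^2 + 40)/((sin(k) + 1)^3*(sin(k) + 3)^3)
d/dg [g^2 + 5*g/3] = 2*g + 5/3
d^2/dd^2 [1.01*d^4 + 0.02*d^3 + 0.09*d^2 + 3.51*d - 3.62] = 12.12*d^2 + 0.12*d + 0.18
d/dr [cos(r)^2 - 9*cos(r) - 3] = (9 - 2*cos(r))*sin(r)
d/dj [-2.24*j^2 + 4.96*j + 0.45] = 4.96 - 4.48*j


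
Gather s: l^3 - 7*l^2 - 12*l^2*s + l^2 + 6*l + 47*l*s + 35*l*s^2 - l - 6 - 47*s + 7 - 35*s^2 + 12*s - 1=l^3 - 6*l^2 + 5*l + s^2*(35*l - 35) + s*(-12*l^2 + 47*l - 35)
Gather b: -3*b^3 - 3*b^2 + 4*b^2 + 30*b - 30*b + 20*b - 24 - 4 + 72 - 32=-3*b^3 + b^2 + 20*b + 12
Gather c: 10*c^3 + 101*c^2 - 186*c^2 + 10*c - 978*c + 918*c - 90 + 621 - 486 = 10*c^3 - 85*c^2 - 50*c + 45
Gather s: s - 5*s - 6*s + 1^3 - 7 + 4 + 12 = 10 - 10*s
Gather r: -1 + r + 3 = r + 2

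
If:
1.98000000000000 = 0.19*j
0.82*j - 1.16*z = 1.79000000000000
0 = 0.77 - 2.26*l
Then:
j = 10.42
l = 0.34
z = 5.82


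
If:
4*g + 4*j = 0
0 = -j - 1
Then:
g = 1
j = -1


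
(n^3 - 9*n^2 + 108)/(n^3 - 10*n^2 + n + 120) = (n^2 - 12*n + 36)/(n^2 - 13*n + 40)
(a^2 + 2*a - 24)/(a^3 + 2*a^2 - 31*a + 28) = (a + 6)/(a^2 + 6*a - 7)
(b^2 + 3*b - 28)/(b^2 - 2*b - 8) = (b + 7)/(b + 2)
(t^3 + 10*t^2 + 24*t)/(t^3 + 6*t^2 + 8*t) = (t + 6)/(t + 2)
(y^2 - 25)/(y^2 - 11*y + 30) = (y + 5)/(y - 6)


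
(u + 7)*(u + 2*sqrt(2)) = u^2 + 2*sqrt(2)*u + 7*u + 14*sqrt(2)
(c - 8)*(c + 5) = c^2 - 3*c - 40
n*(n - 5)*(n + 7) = n^3 + 2*n^2 - 35*n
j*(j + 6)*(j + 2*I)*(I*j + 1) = I*j^4 - j^3 + 6*I*j^3 - 6*j^2 + 2*I*j^2 + 12*I*j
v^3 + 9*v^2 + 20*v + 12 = (v + 1)*(v + 2)*(v + 6)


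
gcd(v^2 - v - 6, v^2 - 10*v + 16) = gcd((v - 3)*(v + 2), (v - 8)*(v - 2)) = 1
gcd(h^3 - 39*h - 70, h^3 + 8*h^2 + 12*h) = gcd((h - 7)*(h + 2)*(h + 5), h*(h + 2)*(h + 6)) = h + 2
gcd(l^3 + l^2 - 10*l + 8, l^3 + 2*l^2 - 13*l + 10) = l^2 - 3*l + 2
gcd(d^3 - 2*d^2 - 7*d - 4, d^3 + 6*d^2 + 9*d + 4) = d^2 + 2*d + 1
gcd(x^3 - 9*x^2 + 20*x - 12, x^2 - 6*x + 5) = x - 1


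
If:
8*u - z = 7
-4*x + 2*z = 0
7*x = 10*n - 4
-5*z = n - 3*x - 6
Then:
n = 10/11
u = 93/88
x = 8/11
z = 16/11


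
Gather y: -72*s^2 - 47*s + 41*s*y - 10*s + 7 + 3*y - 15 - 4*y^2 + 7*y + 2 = -72*s^2 - 57*s - 4*y^2 + y*(41*s + 10) - 6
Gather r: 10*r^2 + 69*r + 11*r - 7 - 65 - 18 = 10*r^2 + 80*r - 90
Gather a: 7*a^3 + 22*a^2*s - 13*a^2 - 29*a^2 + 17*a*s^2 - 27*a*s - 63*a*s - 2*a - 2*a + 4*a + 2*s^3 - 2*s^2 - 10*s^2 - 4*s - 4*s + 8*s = 7*a^3 + a^2*(22*s - 42) + a*(17*s^2 - 90*s) + 2*s^3 - 12*s^2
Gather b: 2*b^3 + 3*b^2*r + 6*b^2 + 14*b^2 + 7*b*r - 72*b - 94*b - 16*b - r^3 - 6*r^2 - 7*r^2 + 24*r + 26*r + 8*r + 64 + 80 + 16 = 2*b^3 + b^2*(3*r + 20) + b*(7*r - 182) - r^3 - 13*r^2 + 58*r + 160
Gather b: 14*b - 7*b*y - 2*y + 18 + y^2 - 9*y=b*(14 - 7*y) + y^2 - 11*y + 18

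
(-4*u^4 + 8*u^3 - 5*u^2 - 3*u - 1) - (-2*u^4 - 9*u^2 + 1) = -2*u^4 + 8*u^3 + 4*u^2 - 3*u - 2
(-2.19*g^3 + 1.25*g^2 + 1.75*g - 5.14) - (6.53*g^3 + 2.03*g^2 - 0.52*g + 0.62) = -8.72*g^3 - 0.78*g^2 + 2.27*g - 5.76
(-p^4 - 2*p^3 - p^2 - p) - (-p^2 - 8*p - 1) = -p^4 - 2*p^3 + 7*p + 1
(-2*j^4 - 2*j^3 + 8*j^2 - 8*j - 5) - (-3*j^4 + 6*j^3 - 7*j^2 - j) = j^4 - 8*j^3 + 15*j^2 - 7*j - 5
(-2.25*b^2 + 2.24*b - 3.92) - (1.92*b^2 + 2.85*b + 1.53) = -4.17*b^2 - 0.61*b - 5.45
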